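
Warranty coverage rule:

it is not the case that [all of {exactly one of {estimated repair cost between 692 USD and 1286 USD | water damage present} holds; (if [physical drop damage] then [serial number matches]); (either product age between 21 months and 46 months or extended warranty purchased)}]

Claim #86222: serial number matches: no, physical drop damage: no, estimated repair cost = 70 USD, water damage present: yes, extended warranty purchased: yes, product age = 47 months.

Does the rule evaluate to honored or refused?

Refused

Atomic conditions:
  estimated repair cost between 692 USD and 1286 USD: 70 in [692, 1286] is false
  water damage present: yes → true
  physical drop damage: no → false
  serial number matches: no → false
  product age between 21 months and 46 months: 47 in [21, 46] is false
  extended warranty purchased: yes → true
Combine:
[1.1] exactly-one(false, true) = true
[1.2] false → false (antecedent false ⇒ implication holds) = true
[1.3] false OR true = true
[1] true AND true AND true = true
[root] NOT true = false
Overall: false → refused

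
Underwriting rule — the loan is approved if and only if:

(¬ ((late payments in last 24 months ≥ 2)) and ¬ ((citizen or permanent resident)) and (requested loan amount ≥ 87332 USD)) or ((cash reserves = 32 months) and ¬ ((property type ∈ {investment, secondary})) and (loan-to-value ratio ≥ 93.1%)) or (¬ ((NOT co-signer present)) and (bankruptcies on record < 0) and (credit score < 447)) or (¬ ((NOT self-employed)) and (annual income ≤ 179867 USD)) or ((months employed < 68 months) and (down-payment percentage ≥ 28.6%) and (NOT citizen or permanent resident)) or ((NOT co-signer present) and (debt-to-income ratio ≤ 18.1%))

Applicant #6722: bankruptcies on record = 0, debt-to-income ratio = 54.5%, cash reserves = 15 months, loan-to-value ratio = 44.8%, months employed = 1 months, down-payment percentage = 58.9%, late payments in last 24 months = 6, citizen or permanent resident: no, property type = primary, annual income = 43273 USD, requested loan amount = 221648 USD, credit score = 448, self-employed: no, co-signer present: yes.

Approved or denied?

Atomic conditions:
  late payments in last 24 months ≥ 2: 6 ≥ 2 is true
  citizen or permanent resident: no → false
  requested loan amount ≥ 87332 USD: 221648 ≥ 87332 is true
  cash reserves = 32 months: 15 == 32 is false
  property type ∈ {investment, secondary}: primary is not in the set → false
  loan-to-value ratio ≥ 93.1%: 44.8 ≥ 93.1 is false
  NOT co-signer present: yes → false
  bankruptcies on record < 0: 0 < 0 is false
  credit score < 447: 448 < 447 is false
  NOT self-employed: no → true
  annual income ≤ 179867 USD: 43273 ≤ 179867 is true
  months employed < 68 months: 1 < 68 is true
  down-payment percentage ≥ 28.6%: 58.9 ≥ 28.6 is true
  NOT citizen or permanent resident: no → true
  debt-to-income ratio ≤ 18.1%: 54.5 ≤ 18.1 is false
Combine:
[1.1] NOT true = false
[1.2] NOT false = true
[1] false AND true AND true = false
[2.2] NOT false = true
[2] false AND true AND false = false
[3.1] NOT false = true
[3] true AND false AND false = false
[4.1] NOT true = false
[4] false AND true = false
[5] true AND true AND true = true
[6] false AND false = false
[root] false OR false OR false OR false OR true OR false = true
Overall: true → approved

Approved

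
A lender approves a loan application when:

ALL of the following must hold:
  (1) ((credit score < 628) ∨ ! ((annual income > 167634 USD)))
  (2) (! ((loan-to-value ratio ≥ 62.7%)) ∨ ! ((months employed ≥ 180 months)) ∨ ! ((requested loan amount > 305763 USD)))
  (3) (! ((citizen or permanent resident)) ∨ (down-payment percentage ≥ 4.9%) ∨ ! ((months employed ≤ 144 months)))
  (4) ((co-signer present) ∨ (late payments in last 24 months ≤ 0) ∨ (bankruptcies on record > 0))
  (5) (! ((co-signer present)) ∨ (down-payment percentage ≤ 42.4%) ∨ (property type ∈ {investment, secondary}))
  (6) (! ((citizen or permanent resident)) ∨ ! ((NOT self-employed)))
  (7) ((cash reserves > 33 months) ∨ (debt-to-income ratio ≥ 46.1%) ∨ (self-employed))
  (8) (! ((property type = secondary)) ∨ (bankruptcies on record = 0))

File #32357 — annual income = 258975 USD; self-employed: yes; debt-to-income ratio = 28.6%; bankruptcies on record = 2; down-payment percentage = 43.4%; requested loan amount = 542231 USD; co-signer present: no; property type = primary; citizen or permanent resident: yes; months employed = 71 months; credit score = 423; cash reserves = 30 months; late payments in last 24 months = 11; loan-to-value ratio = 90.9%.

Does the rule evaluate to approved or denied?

Approved

Atomic conditions:
  credit score < 628: 423 < 628 is true
  annual income > 167634 USD: 258975 > 167634 is true
  loan-to-value ratio ≥ 62.7%: 90.9 ≥ 62.7 is true
  months employed ≥ 180 months: 71 ≥ 180 is false
  requested loan amount > 305763 USD: 542231 > 305763 is true
  citizen or permanent resident: yes → true
  down-payment percentage ≥ 4.9%: 43.4 ≥ 4.9 is true
  months employed ≤ 144 months: 71 ≤ 144 is true
  co-signer present: no → false
  late payments in last 24 months ≤ 0: 11 ≤ 0 is false
  bankruptcies on record > 0: 2 > 0 is true
  down-payment percentage ≤ 42.4%: 43.4 ≤ 42.4 is false
  property type ∈ {investment, secondary}: primary is not in the set → false
  NOT self-employed: yes → false
  cash reserves > 33 months: 30 > 33 is false
  debt-to-income ratio ≥ 46.1%: 28.6 ≥ 46.1 is false
  self-employed: yes → true
  property type = secondary: primary == secondary is false
  bankruptcies on record = 0: 2 == 0 is false
Combine:
[1.2] NOT true = false
[1] true OR false = true
[2.1] NOT true = false
[2.2] NOT false = true
[2.3] NOT true = false
[2] false OR true OR false = true
[3.1] NOT true = false
[3.3] NOT true = false
[3] false OR true OR false = true
[4] false OR false OR true = true
[5.1] NOT false = true
[5] true OR false OR false = true
[6.1] NOT true = false
[6.2] NOT false = true
[6] false OR true = true
[7] false OR false OR true = true
[8.1] NOT false = true
[8] true OR false = true
[root] true AND true AND true AND true AND true AND true AND true AND true = true
Overall: true → approved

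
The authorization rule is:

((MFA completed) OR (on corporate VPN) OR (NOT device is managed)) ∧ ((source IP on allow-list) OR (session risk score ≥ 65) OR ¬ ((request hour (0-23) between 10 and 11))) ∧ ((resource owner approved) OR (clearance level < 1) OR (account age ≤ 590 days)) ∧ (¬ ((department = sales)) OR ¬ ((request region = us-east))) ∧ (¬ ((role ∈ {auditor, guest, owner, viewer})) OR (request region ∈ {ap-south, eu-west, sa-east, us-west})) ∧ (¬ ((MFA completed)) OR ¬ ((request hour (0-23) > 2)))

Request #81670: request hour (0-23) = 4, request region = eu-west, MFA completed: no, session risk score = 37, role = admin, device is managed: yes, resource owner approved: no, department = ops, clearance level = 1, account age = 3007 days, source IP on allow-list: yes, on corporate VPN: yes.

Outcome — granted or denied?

Atomic conditions:
  MFA completed: no → false
  on corporate VPN: yes → true
  NOT device is managed: yes → false
  source IP on allow-list: yes → true
  session risk score ≥ 65: 37 ≥ 65 is false
  request hour (0-23) between 10 and 11: 4 in [10, 11] is false
  resource owner approved: no → false
  clearance level < 1: 1 < 1 is false
  account age ≤ 590 days: 3007 ≤ 590 is false
  department = sales: ops == sales is false
  request region = us-east: eu-west == us-east is false
  role ∈ {auditor, guest, owner, viewer}: admin is not in the set → false
  request region ∈ {ap-south, eu-west, sa-east, us-west}: eu-west is in the set → true
  request hour (0-23) > 2: 4 > 2 is true
Combine:
[1] false OR true OR false = true
[2.3] NOT false = true
[2] true OR false OR true = true
[3] false OR false OR false = false
[4.1] NOT false = true
[4.2] NOT false = true
[4] true OR true = true
[5.1] NOT false = true
[5] true OR true = true
[6.1] NOT false = true
[6.2] NOT true = false
[6] true OR false = true
[root] true AND true AND false AND true AND true AND true = false
Overall: false → denied

Denied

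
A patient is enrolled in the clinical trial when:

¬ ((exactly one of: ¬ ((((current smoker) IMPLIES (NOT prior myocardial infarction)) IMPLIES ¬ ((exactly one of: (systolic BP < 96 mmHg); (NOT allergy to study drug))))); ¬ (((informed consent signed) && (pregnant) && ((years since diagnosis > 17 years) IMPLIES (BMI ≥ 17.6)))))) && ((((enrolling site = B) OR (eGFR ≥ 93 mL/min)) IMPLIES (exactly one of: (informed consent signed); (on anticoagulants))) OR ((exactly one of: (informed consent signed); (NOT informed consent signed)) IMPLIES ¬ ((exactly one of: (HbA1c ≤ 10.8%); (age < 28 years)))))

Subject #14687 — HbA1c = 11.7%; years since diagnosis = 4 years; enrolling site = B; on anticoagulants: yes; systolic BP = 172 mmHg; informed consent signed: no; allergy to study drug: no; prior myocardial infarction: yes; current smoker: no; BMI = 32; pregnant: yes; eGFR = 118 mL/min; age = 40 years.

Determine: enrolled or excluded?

Atomic conditions:
  current smoker: no → false
  NOT prior myocardial infarction: yes → false
  systolic BP < 96 mmHg: 172 < 96 is false
  NOT allergy to study drug: no → true
  informed consent signed: no → false
  pregnant: yes → true
  years since diagnosis > 17 years: 4 > 17 is false
  BMI ≥ 17.6: 32 ≥ 17.6 is true
  enrolling site = B: B == B is true
  eGFR ≥ 93 mL/min: 118 ≥ 93 is true
  on anticoagulants: yes → true
  NOT informed consent signed: no → true
  HbA1c ≤ 10.8%: 11.7 ≤ 10.8 is false
  age < 28 years: 40 < 28 is false
Combine:
[1.1.1.1.1] false → false (antecedent false ⇒ implication holds) = true
[1.1.1.1.2.1] exactly-one(false, true) = true
[1.1.1.1.2] NOT true = false
[1.1.1.1] true → false = false
[1.1.1] NOT false = true
[1.1.2.1.3] false → true (antecedent false ⇒ implication holds) = true
[1.1.2.1] false AND true AND true = false
[1.1.2] NOT false = true
[1.1] exactly-one(true, true) = false
[1] NOT false = true
[2.1.1] true OR true = true
[2.1.2] exactly-one(false, true) = true
[2.1] true → true = true
[2.2.1] exactly-one(false, true) = true
[2.2.2.1] exactly-one(false, false) = false
[2.2.2] NOT false = true
[2.2] true → true = true
[2] true OR true = true
[root] true AND true = true
Overall: true → enrolled

Enrolled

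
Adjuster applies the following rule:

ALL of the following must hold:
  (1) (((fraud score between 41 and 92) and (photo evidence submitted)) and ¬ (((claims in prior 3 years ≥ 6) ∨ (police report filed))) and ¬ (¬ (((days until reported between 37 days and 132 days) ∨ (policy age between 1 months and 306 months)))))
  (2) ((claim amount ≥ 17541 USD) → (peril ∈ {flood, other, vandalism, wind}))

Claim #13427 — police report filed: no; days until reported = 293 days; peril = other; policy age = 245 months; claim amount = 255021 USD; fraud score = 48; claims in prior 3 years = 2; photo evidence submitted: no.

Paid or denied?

Denied

Atomic conditions:
  fraud score between 41 and 92: 48 in [41, 92] is true
  photo evidence submitted: no → false
  claims in prior 3 years ≥ 6: 2 ≥ 6 is false
  police report filed: no → false
  days until reported between 37 days and 132 days: 293 in [37, 132] is false
  policy age between 1 months and 306 months: 245 in [1, 306] is true
  claim amount ≥ 17541 USD: 255021 ≥ 17541 is true
  peril ∈ {flood, other, vandalism, wind}: other is in the set → true
Combine:
[1.1] true AND false = false
[1.2.1] false OR false = false
[1.2] NOT false = true
[1.3.1.1] false OR true = true
[1.3.1] NOT true = false
[1.3] NOT false = true
[1] false AND true AND true = false
[2] true → true = true
[root] false AND true = false
Overall: false → denied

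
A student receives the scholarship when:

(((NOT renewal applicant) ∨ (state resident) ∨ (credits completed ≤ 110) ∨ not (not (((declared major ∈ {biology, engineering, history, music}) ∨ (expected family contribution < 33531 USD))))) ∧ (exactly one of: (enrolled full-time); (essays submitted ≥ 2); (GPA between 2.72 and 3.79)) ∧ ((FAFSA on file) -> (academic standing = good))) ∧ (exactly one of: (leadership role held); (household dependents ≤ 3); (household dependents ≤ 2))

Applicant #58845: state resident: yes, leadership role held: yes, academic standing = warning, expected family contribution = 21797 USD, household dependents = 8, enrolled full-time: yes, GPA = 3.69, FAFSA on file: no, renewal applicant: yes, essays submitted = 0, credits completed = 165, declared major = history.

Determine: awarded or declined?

Declined

Atomic conditions:
  NOT renewal applicant: yes → false
  state resident: yes → true
  credits completed ≤ 110: 165 ≤ 110 is false
  declared major ∈ {biology, engineering, history, music}: history is in the set → true
  expected family contribution < 33531 USD: 21797 < 33531 is true
  enrolled full-time: yes → true
  essays submitted ≥ 2: 0 ≥ 2 is false
  GPA between 2.72 and 3.79: 3.69 in [2.72, 3.79] is true
  FAFSA on file: no → false
  academic standing = good: warning == good is false
  leadership role held: yes → true
  household dependents ≤ 3: 8 ≤ 3 is false
  household dependents ≤ 2: 8 ≤ 2 is false
Combine:
[1.1.4.1.1] true OR true = true
[1.1.4.1] NOT true = false
[1.1.4] NOT false = true
[1.1] false OR true OR false OR true = true
[1.2] exactly-one(true, false, true) = false
[1.3] false → false (antecedent false ⇒ implication holds) = true
[1] true AND false AND true = false
[2] exactly-one(true, false, false) = true
[root] false AND true = false
Overall: false → declined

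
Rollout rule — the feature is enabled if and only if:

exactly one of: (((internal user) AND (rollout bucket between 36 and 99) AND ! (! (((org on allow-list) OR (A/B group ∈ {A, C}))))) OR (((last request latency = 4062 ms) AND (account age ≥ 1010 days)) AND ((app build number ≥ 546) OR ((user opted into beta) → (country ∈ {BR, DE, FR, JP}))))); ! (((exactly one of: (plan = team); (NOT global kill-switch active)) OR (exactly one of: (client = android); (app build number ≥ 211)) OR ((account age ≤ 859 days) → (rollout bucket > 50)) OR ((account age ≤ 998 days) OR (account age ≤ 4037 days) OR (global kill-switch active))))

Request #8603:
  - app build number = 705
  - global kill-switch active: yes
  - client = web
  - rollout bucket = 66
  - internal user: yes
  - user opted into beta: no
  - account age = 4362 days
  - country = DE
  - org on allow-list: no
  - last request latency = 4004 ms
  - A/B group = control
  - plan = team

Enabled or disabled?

Disabled

Atomic conditions:
  internal user: yes → true
  rollout bucket between 36 and 99: 66 in [36, 99] is true
  org on allow-list: no → false
  A/B group ∈ {A, C}: control is not in the set → false
  last request latency = 4062 ms: 4004 == 4062 is false
  account age ≥ 1010 days: 4362 ≥ 1010 is true
  app build number ≥ 546: 705 ≥ 546 is true
  user opted into beta: no → false
  country ∈ {BR, DE, FR, JP}: DE is in the set → true
  plan = team: team == team is true
  NOT global kill-switch active: yes → false
  client = android: web == android is false
  app build number ≥ 211: 705 ≥ 211 is true
  account age ≤ 859 days: 4362 ≤ 859 is false
  rollout bucket > 50: 66 > 50 is true
  account age ≤ 998 days: 4362 ≤ 998 is false
  account age ≤ 4037 days: 4362 ≤ 4037 is false
  global kill-switch active: yes → true
Combine:
[1.1.3.1.1] false OR false = false
[1.1.3.1] NOT false = true
[1.1.3] NOT true = false
[1.1] true AND true AND false = false
[1.2.1] false AND true = false
[1.2.2.2] false → true (antecedent false ⇒ implication holds) = true
[1.2.2] true OR true = true
[1.2] false AND true = false
[1] false OR false = false
[2.1.1] exactly-one(true, false) = true
[2.1.2] exactly-one(false, true) = true
[2.1.3] false → true (antecedent false ⇒ implication holds) = true
[2.1.4] false OR false OR true = true
[2.1] true OR true OR true OR true = true
[2] NOT true = false
[root] exactly-one(false, false) = false
Overall: false → disabled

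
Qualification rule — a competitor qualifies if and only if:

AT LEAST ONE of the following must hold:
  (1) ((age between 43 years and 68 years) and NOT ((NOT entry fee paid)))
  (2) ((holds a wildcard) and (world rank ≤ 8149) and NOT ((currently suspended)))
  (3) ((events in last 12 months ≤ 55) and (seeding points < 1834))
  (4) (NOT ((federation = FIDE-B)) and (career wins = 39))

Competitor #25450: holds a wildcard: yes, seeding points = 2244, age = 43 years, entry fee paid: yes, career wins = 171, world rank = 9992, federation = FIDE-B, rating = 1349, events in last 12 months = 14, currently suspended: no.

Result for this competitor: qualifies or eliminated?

Qualifies

Atomic conditions:
  age between 43 years and 68 years: 43 in [43, 68] is true
  NOT entry fee paid: yes → false
  holds a wildcard: yes → true
  world rank ≤ 8149: 9992 ≤ 8149 is false
  currently suspended: no → false
  events in last 12 months ≤ 55: 14 ≤ 55 is true
  seeding points < 1834: 2244 < 1834 is false
  federation = FIDE-B: FIDE-B == FIDE-B is true
  career wins = 39: 171 == 39 is false
Combine:
[1.2] NOT false = true
[1] true AND true = true
[2.3] NOT false = true
[2] true AND false AND true = false
[3] true AND false = false
[4.1] NOT true = false
[4] false AND false = false
[root] true OR false OR false OR false = true
Overall: true → qualifies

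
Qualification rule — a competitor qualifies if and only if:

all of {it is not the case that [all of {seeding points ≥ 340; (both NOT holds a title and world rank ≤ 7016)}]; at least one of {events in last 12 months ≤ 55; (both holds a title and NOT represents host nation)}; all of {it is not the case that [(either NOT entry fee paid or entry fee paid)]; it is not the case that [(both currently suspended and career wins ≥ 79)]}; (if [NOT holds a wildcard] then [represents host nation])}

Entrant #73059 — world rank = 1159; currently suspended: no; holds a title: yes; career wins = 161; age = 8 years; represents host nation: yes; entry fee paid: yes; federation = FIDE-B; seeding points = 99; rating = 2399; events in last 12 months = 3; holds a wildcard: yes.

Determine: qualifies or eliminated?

Atomic conditions:
  seeding points ≥ 340: 99 ≥ 340 is false
  NOT holds a title: yes → false
  world rank ≤ 7016: 1159 ≤ 7016 is true
  events in last 12 months ≤ 55: 3 ≤ 55 is true
  holds a title: yes → true
  NOT represents host nation: yes → false
  NOT entry fee paid: yes → false
  entry fee paid: yes → true
  currently suspended: no → false
  career wins ≥ 79: 161 ≥ 79 is true
  NOT holds a wildcard: yes → false
  represents host nation: yes → true
Combine:
[1.1.2] false AND true = false
[1.1] false AND false = false
[1] NOT false = true
[2.2] true AND false = false
[2] true OR false = true
[3.1.1] false OR true = true
[3.1] NOT true = false
[3.2.1] false AND true = false
[3.2] NOT false = true
[3] false AND true = false
[4] false → true (antecedent false ⇒ implication holds) = true
[root] true AND true AND false AND true = false
Overall: false → eliminated

Eliminated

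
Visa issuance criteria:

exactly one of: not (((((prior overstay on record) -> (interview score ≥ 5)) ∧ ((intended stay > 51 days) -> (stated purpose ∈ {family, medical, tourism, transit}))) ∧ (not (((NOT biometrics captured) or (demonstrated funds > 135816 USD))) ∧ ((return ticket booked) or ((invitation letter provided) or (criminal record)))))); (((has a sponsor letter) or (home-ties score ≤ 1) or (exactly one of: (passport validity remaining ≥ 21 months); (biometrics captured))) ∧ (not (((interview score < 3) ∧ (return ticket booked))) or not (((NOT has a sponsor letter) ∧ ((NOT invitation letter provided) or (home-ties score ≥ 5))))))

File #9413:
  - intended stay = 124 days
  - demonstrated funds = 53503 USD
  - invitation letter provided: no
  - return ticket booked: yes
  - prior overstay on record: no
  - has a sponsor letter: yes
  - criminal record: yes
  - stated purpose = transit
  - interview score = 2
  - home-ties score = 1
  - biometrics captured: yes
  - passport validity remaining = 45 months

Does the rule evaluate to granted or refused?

Atomic conditions:
  prior overstay on record: no → false
  interview score ≥ 5: 2 ≥ 5 is false
  intended stay > 51 days: 124 > 51 is true
  stated purpose ∈ {family, medical, tourism, transit}: transit is in the set → true
  NOT biometrics captured: yes → false
  demonstrated funds > 135816 USD: 53503 > 135816 is false
  return ticket booked: yes → true
  invitation letter provided: no → false
  criminal record: yes → true
  has a sponsor letter: yes → true
  home-ties score ≤ 1: 1 ≤ 1 is true
  passport validity remaining ≥ 21 months: 45 ≥ 21 is true
  biometrics captured: yes → true
  interview score < 3: 2 < 3 is true
  NOT has a sponsor letter: yes → false
  NOT invitation letter provided: no → true
  home-ties score ≥ 5: 1 ≥ 5 is false
Combine:
[1.1.1.1] false → false (antecedent false ⇒ implication holds) = true
[1.1.1.2] true → true = true
[1.1.1] true AND true = true
[1.1.2.1.1] false OR false = false
[1.1.2.1] NOT false = true
[1.1.2.2.2] false OR true = true
[1.1.2.2] true OR true = true
[1.1.2] true AND true = true
[1.1] true AND true = true
[1] NOT true = false
[2.1.3] exactly-one(true, true) = false
[2.1] true OR true OR false = true
[2.2.1.1] true AND true = true
[2.2.1] NOT true = false
[2.2.2.1.2] true OR false = true
[2.2.2.1] false AND true = false
[2.2.2] NOT false = true
[2.2] false OR true = true
[2] true AND true = true
[root] exactly-one(false, true) = true
Overall: true → granted

Granted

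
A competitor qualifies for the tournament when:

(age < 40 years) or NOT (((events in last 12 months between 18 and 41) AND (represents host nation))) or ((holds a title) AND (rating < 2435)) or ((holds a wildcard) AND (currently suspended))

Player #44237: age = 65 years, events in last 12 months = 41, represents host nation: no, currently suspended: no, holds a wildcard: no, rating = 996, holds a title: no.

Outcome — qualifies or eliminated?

Atomic conditions:
  age < 40 years: 65 < 40 is false
  events in last 12 months between 18 and 41: 41 in [18, 41] is true
  represents host nation: no → false
  holds a title: no → false
  rating < 2435: 996 < 2435 is true
  holds a wildcard: no → false
  currently suspended: no → false
Combine:
[2.1] true AND false = false
[2] NOT false = true
[3] false AND true = false
[4] false AND false = false
[root] false OR true OR false OR false = true
Overall: true → qualifies

Qualifies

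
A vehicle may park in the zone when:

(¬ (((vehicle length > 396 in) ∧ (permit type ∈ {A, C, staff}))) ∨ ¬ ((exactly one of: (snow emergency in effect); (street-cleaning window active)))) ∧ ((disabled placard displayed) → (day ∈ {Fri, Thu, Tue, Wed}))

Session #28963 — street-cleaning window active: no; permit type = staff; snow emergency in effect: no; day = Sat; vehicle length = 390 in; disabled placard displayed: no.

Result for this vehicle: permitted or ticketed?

Permitted

Atomic conditions:
  vehicle length > 396 in: 390 > 396 is false
  permit type ∈ {A, C, staff}: staff is in the set → true
  snow emergency in effect: no → false
  street-cleaning window active: no → false
  disabled placard displayed: no → false
  day ∈ {Fri, Thu, Tue, Wed}: Sat is not in the set → false
Combine:
[1.1.1] false AND true = false
[1.1] NOT false = true
[1.2.1] exactly-one(false, false) = false
[1.2] NOT false = true
[1] true OR true = true
[2] false → false (antecedent false ⇒ implication holds) = true
[root] true AND true = true
Overall: true → permitted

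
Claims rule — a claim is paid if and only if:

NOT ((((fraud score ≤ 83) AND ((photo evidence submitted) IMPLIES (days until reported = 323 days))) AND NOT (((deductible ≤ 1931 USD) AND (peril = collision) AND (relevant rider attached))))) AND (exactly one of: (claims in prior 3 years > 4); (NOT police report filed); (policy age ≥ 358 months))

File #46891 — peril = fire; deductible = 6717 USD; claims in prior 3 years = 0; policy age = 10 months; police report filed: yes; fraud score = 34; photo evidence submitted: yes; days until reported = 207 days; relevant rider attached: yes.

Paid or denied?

Denied

Atomic conditions:
  fraud score ≤ 83: 34 ≤ 83 is true
  photo evidence submitted: yes → true
  days until reported = 323 days: 207 == 323 is false
  deductible ≤ 1931 USD: 6717 ≤ 1931 is false
  peril = collision: fire == collision is false
  relevant rider attached: yes → true
  claims in prior 3 years > 4: 0 > 4 is false
  NOT police report filed: yes → false
  policy age ≥ 358 months: 10 ≥ 358 is false
Combine:
[1.1.1.2] true → false = false
[1.1.1] true AND false = false
[1.1.2.1] false AND false AND true = false
[1.1.2] NOT false = true
[1.1] false AND true = false
[1] NOT false = true
[2] exactly-one(false, false, false) = false
[root] true AND false = false
Overall: false → denied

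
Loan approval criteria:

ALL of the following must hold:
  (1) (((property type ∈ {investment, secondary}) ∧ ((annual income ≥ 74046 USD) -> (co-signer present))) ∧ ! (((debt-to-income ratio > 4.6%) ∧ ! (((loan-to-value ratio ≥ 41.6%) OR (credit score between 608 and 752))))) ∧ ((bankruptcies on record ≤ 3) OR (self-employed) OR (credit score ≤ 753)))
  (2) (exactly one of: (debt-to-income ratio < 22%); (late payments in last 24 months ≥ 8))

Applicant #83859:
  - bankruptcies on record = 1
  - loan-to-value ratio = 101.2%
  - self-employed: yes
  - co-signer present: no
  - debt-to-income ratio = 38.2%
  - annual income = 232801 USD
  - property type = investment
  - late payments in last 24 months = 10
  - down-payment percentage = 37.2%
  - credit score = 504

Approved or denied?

Atomic conditions:
  property type ∈ {investment, secondary}: investment is in the set → true
  annual income ≥ 74046 USD: 232801 ≥ 74046 is true
  co-signer present: no → false
  debt-to-income ratio > 4.6%: 38.2 > 4.6 is true
  loan-to-value ratio ≥ 41.6%: 101.2 ≥ 41.6 is true
  credit score between 608 and 752: 504 in [608, 752] is false
  bankruptcies on record ≤ 3: 1 ≤ 3 is true
  self-employed: yes → true
  credit score ≤ 753: 504 ≤ 753 is true
  debt-to-income ratio < 22%: 38.2 < 22 is false
  late payments in last 24 months ≥ 8: 10 ≥ 8 is true
Combine:
[1.1.2] true → false = false
[1.1] true AND false = false
[1.2.1.2.1] true OR false = true
[1.2.1.2] NOT true = false
[1.2.1] true AND false = false
[1.2] NOT false = true
[1.3] true OR true OR true = true
[1] false AND true AND true = false
[2] exactly-one(false, true) = true
[root] false AND true = false
Overall: false → denied

Denied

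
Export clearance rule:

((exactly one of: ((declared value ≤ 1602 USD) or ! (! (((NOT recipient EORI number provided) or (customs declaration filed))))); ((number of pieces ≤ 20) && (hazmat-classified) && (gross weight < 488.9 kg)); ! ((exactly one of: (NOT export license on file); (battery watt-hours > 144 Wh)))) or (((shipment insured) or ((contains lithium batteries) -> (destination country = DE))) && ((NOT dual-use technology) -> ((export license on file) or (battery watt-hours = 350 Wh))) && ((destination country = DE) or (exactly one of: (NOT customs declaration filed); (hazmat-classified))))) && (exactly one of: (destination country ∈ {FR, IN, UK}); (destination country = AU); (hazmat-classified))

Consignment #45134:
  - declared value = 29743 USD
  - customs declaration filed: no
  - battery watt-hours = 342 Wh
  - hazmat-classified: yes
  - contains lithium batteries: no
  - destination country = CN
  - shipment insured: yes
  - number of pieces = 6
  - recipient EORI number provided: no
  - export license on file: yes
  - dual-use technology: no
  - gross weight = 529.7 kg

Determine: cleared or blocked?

Atomic conditions:
  declared value ≤ 1602 USD: 29743 ≤ 1602 is false
  NOT recipient EORI number provided: no → true
  customs declaration filed: no → false
  number of pieces ≤ 20: 6 ≤ 20 is true
  hazmat-classified: yes → true
  gross weight < 488.9 kg: 529.7 < 488.9 is false
  NOT export license on file: yes → false
  battery watt-hours > 144 Wh: 342 > 144 is true
  shipment insured: yes → true
  contains lithium batteries: no → false
  destination country = DE: CN == DE is false
  NOT dual-use technology: no → true
  export license on file: yes → true
  battery watt-hours = 350 Wh: 342 == 350 is false
  NOT customs declaration filed: no → true
  destination country ∈ {FR, IN, UK}: CN is not in the set → false
  destination country = AU: CN == AU is false
Combine:
[1.1.1.2.1.1] true OR false = true
[1.1.1.2.1] NOT true = false
[1.1.1.2] NOT false = true
[1.1.1] false OR true = true
[1.1.2] true AND true AND false = false
[1.1.3.1] exactly-one(false, true) = true
[1.1.3] NOT true = false
[1.1] exactly-one(true, false, false) = true
[1.2.1.2] false → false (antecedent false ⇒ implication holds) = true
[1.2.1] true OR true = true
[1.2.2.2] true OR false = true
[1.2.2] true → true = true
[1.2.3.2] exactly-one(true, true) = false
[1.2.3] false OR false = false
[1.2] true AND true AND false = false
[1] true OR false = true
[2] exactly-one(false, false, true) = true
[root] true AND true = true
Overall: true → cleared

Cleared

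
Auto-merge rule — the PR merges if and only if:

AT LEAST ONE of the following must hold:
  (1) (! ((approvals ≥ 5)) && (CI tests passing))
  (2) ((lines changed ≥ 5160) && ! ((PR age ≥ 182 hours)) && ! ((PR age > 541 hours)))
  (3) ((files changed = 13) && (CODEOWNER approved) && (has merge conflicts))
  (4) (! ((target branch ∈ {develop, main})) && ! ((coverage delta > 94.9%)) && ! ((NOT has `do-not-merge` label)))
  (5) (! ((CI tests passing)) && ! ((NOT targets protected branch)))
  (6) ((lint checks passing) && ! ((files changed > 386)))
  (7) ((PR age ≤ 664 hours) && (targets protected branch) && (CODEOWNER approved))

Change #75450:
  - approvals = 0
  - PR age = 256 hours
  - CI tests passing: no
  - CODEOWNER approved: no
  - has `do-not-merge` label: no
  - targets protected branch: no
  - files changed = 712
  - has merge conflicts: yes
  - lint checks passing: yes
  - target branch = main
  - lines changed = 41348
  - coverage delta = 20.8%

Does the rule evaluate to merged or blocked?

Blocked

Atomic conditions:
  approvals ≥ 5: 0 ≥ 5 is false
  CI tests passing: no → false
  lines changed ≥ 5160: 41348 ≥ 5160 is true
  PR age ≥ 182 hours: 256 ≥ 182 is true
  PR age > 541 hours: 256 > 541 is false
  files changed = 13: 712 == 13 is false
  CODEOWNER approved: no → false
  has merge conflicts: yes → true
  target branch ∈ {develop, main}: main is in the set → true
  coverage delta > 94.9%: 20.8 > 94.9 is false
  NOT has `do-not-merge` label: no → true
  NOT targets protected branch: no → true
  lint checks passing: yes → true
  files changed > 386: 712 > 386 is true
  PR age ≤ 664 hours: 256 ≤ 664 is true
  targets protected branch: no → false
Combine:
[1.1] NOT false = true
[1] true AND false = false
[2.2] NOT true = false
[2.3] NOT false = true
[2] true AND false AND true = false
[3] false AND false AND true = false
[4.1] NOT true = false
[4.2] NOT false = true
[4.3] NOT true = false
[4] false AND true AND false = false
[5.1] NOT false = true
[5.2] NOT true = false
[5] true AND false = false
[6.2] NOT true = false
[6] true AND false = false
[7] true AND false AND false = false
[root] false OR false OR false OR false OR false OR false OR false = false
Overall: false → blocked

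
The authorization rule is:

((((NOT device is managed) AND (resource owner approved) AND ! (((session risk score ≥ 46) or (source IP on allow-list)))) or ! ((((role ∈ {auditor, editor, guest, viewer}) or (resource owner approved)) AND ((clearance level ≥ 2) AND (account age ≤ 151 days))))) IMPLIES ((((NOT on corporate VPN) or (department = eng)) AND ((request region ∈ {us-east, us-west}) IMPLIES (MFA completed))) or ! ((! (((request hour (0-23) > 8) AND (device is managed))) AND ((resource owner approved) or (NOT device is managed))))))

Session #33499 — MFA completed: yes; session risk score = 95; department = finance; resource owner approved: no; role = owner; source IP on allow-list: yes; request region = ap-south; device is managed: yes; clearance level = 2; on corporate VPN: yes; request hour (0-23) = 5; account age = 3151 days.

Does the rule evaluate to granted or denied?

Atomic conditions:
  NOT device is managed: yes → false
  resource owner approved: no → false
  session risk score ≥ 46: 95 ≥ 46 is true
  source IP on allow-list: yes → true
  role ∈ {auditor, editor, guest, viewer}: owner is not in the set → false
  clearance level ≥ 2: 2 ≥ 2 is true
  account age ≤ 151 days: 3151 ≤ 151 is false
  NOT on corporate VPN: yes → false
  department = eng: finance == eng is false
  request region ∈ {us-east, us-west}: ap-south is not in the set → false
  MFA completed: yes → true
  request hour (0-23) > 8: 5 > 8 is false
  device is managed: yes → true
Combine:
[1.1.3.1] true OR true = true
[1.1.3] NOT true = false
[1.1] false AND false AND false = false
[1.2.1.1] false OR false = false
[1.2.1.2] true AND false = false
[1.2.1] false AND false = false
[1.2] NOT false = true
[1] false OR true = true
[2.1.1] false OR false = false
[2.1.2] false → true (antecedent false ⇒ implication holds) = true
[2.1] false AND true = false
[2.2.1.1.1] false AND true = false
[2.2.1.1] NOT false = true
[2.2.1.2] false OR false = false
[2.2.1] true AND false = false
[2.2] NOT false = true
[2] false OR true = true
[root] true → true = true
Overall: true → granted

Granted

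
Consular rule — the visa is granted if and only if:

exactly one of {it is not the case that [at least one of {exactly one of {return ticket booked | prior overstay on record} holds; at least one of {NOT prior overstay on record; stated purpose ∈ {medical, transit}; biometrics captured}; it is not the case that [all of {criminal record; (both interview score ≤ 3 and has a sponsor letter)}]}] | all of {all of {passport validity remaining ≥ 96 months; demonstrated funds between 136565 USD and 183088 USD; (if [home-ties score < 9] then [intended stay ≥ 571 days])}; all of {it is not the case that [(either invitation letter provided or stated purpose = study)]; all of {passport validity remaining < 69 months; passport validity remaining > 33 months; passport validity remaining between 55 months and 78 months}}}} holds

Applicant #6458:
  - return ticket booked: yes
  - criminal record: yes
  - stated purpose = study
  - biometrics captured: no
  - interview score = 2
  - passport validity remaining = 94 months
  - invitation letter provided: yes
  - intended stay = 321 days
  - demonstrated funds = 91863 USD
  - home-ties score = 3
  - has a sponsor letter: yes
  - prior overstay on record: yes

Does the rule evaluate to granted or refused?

Granted

Atomic conditions:
  return ticket booked: yes → true
  prior overstay on record: yes → true
  NOT prior overstay on record: yes → false
  stated purpose ∈ {medical, transit}: study is not in the set → false
  biometrics captured: no → false
  criminal record: yes → true
  interview score ≤ 3: 2 ≤ 3 is true
  has a sponsor letter: yes → true
  passport validity remaining ≥ 96 months: 94 ≥ 96 is false
  demonstrated funds between 136565 USD and 183088 USD: 91863 in [136565, 183088] is false
  home-ties score < 9: 3 < 9 is true
  intended stay ≥ 571 days: 321 ≥ 571 is false
  invitation letter provided: yes → true
  stated purpose = study: study == study is true
  passport validity remaining < 69 months: 94 < 69 is false
  passport validity remaining > 33 months: 94 > 33 is true
  passport validity remaining between 55 months and 78 months: 94 in [55, 78] is false
Combine:
[1.1.1] exactly-one(true, true) = false
[1.1.2] false OR false OR false = false
[1.1.3.1.2] true AND true = true
[1.1.3.1] true AND true = true
[1.1.3] NOT true = false
[1.1] false OR false OR false = false
[1] NOT false = true
[2.1.3] true → false = false
[2.1] false AND false AND false = false
[2.2.1.1] true OR true = true
[2.2.1] NOT true = false
[2.2.2] false AND true AND false = false
[2.2] false AND false = false
[2] false AND false = false
[root] exactly-one(true, false) = true
Overall: true → granted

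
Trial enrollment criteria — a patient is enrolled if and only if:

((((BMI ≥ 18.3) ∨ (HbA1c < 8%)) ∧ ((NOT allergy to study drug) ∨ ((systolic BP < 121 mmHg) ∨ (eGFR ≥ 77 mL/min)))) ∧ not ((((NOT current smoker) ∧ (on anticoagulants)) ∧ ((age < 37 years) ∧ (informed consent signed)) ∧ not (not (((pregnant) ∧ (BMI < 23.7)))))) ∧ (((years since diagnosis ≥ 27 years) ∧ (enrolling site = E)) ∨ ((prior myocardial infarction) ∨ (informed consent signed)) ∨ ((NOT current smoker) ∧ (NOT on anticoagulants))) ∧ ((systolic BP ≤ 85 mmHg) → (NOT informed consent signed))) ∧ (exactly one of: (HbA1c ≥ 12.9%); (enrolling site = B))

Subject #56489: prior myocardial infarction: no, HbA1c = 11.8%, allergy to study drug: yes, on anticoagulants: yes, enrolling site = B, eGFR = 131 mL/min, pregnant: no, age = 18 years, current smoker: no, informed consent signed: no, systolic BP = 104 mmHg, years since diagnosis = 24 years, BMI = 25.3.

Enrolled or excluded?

Atomic conditions:
  BMI ≥ 18.3: 25.3 ≥ 18.3 is true
  HbA1c < 8%: 11.8 < 8 is false
  NOT allergy to study drug: yes → false
  systolic BP < 121 mmHg: 104 < 121 is true
  eGFR ≥ 77 mL/min: 131 ≥ 77 is true
  NOT current smoker: no → true
  on anticoagulants: yes → true
  age < 37 years: 18 < 37 is true
  informed consent signed: no → false
  pregnant: no → false
  BMI < 23.7: 25.3 < 23.7 is false
  years since diagnosis ≥ 27 years: 24 ≥ 27 is false
  enrolling site = E: B == E is false
  prior myocardial infarction: no → false
  NOT on anticoagulants: yes → false
  systolic BP ≤ 85 mmHg: 104 ≤ 85 is false
  NOT informed consent signed: no → true
  HbA1c ≥ 12.9%: 11.8 ≥ 12.9 is false
  enrolling site = B: B == B is true
Combine:
[1.1.1] true OR false = true
[1.1.2.2] true OR true = true
[1.1.2] false OR true = true
[1.1] true AND true = true
[1.2.1.1] true AND true = true
[1.2.1.2] true AND false = false
[1.2.1.3.1.1] false AND false = false
[1.2.1.3.1] NOT false = true
[1.2.1.3] NOT true = false
[1.2.1] true AND false AND false = false
[1.2] NOT false = true
[1.3.1] false AND false = false
[1.3.2] false OR false = false
[1.3.3] true AND false = false
[1.3] false OR false OR false = false
[1.4] false → true (antecedent false ⇒ implication holds) = true
[1] true AND true AND false AND true = false
[2] exactly-one(false, true) = true
[root] false AND true = false
Overall: false → excluded

Excluded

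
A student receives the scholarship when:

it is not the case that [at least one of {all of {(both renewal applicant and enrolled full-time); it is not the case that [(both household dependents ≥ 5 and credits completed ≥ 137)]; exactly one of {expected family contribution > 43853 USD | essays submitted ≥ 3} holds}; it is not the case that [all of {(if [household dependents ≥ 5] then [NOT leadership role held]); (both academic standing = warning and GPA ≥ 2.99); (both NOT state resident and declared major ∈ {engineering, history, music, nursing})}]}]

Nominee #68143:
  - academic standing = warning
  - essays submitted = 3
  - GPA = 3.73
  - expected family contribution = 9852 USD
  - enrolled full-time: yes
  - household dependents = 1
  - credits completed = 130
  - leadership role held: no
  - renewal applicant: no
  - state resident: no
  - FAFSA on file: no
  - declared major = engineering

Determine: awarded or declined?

Awarded

Atomic conditions:
  renewal applicant: no → false
  enrolled full-time: yes → true
  household dependents ≥ 5: 1 ≥ 5 is false
  credits completed ≥ 137: 130 ≥ 137 is false
  expected family contribution > 43853 USD: 9852 > 43853 is false
  essays submitted ≥ 3: 3 ≥ 3 is true
  NOT leadership role held: no → true
  academic standing = warning: warning == warning is true
  GPA ≥ 2.99: 3.73 ≥ 2.99 is true
  NOT state resident: no → true
  declared major ∈ {engineering, history, music, nursing}: engineering is in the set → true
Combine:
[1.1.1] false AND true = false
[1.1.2.1] false AND false = false
[1.1.2] NOT false = true
[1.1.3] exactly-one(false, true) = true
[1.1] false AND true AND true = false
[1.2.1.1] false → true (antecedent false ⇒ implication holds) = true
[1.2.1.2] true AND true = true
[1.2.1.3] true AND true = true
[1.2.1] true AND true AND true = true
[1.2] NOT true = false
[1] false OR false = false
[root] NOT false = true
Overall: true → awarded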